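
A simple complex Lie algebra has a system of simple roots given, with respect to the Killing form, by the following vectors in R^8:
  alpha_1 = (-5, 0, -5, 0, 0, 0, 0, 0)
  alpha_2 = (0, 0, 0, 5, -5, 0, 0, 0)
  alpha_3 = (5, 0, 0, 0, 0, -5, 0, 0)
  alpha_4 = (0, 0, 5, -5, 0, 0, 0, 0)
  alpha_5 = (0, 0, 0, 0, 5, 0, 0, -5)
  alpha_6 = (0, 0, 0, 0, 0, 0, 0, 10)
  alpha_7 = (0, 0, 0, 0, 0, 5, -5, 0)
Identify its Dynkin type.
Compute the Cartan integers a_ij = 2(alpha_i, alpha_j)/(alpha_j, alpha_j); the resulting 7x7 Cartan matrix is
[[2, 0, -1, -1, 0, 0, 0], [0, 2, 0, -1, -1, 0, 0], [-1, 0, 2, 0, 0, 0, -1], [-1, -1, 0, 2, 0, 0, 0], [0, -1, 0, 0, 2, -1, 0], [0, 0, 0, 0, -2, 2, 0], [0, 0, -1, 0, 0, 0, 2]].
The roots have two lengths (squared-length ratio 2:1); the short ones are alpha_{1,2,3,4,5,7}. The associated Dynkin diagram is a chain of 7 nodes with a double edge at one end; the terminal node there is the unique long simple root (C_7), so the type is C_7 (the algebra sp(14)).

C7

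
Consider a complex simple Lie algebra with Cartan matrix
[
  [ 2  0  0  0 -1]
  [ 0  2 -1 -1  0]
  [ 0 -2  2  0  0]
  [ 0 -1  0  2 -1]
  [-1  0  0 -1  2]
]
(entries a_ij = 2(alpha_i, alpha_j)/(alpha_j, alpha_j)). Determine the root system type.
The matrix has rank 5 with 2's on the diagonal. Reading the off-diagonal entries as Dynkin edges (a single edge where a_ij = a_ji = -1; a double or triple edge where a_ij * a_ji = 2 or 3), the diagram is a chain of 5 nodes with a double edge at one end; the terminal node there is the unique long simple root (C_5). One simple-root ordering that puts it in standard form is (alpha_1, alpha_5, alpha_4, alpha_2, alpha_3). So the algebra is type C_5, i.e. sp(10).

C_5 (sp(10))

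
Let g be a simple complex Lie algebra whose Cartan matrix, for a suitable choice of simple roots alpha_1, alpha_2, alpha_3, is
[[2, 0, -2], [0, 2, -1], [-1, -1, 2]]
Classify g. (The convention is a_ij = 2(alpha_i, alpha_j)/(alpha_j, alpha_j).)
The matrix has rank 3 with 2's on the diagonal. Reading the off-diagonal entries as Dynkin edges (a single edge where a_ij = a_ji = -1; a double or triple edge where a_ij * a_ji = 2 or 3), the diagram is a chain of 3 nodes with a double edge at one end; the terminal node there is the unique long simple root (C_3). One simple-root ordering that puts it in standard form is (alpha_2, alpha_3, alpha_1). So the algebra is type C_3, i.e. sp(6).

C_3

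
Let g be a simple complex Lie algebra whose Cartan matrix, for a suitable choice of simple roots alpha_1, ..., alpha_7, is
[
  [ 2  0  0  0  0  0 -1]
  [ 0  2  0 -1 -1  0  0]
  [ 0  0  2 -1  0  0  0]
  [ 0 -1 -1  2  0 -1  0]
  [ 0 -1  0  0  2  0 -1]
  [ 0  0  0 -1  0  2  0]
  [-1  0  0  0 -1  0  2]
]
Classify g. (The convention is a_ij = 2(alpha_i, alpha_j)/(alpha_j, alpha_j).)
D_7 (so(14))

The matrix has rank 7 with 2's on the diagonal. Reading the off-diagonal entries as Dynkin edges (a single edge where a_ij = a_ji = -1; a double or triple edge where a_ij * a_ji = 2 or 3), the diagram is a chain of 5 nodes with a fork of two nodes at one end (D_7). One simple-root ordering that puts it in standard form is (alpha_1, alpha_7, alpha_5, alpha_2, alpha_4, alpha_6, alpha_3). So the algebra is type D_7, i.e. so(14).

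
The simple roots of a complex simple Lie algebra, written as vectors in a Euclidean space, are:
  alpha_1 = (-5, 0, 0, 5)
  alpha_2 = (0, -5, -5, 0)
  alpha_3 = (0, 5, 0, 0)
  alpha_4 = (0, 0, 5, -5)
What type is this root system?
B_4 (so(9))

Compute the Cartan integers a_ij = 2(alpha_i, alpha_j)/(alpha_j, alpha_j); the resulting 4x4 Cartan matrix is
[[2, 0, 0, -1], [0, 2, -2, -1], [0, -1, 2, 0], [-1, -1, 0, 2]].
The roots have two lengths (squared-length ratio 2:1); the short ones are alpha_{3}. The associated Dynkin diagram is a chain of 4 nodes with a double edge at one end; the terminal node there is the unique short simple root (B_4), so the type is B_4 (the algebra so(9)).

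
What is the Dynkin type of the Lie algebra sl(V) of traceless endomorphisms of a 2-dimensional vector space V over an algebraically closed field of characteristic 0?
A_1

This is sl(2), which has dimension 2^2 - 1 = 3 and rank 2 - 1 = 1 (a Cartan subalgebra is the diagonal traceless matrices). In the classification of classical Lie algebras, the special linear algebra sl(n+1) has type A_n; here n = 1, so the Dynkin diagram is a chain of 1 nodes with single edges (A_1). Hence the type is A_1.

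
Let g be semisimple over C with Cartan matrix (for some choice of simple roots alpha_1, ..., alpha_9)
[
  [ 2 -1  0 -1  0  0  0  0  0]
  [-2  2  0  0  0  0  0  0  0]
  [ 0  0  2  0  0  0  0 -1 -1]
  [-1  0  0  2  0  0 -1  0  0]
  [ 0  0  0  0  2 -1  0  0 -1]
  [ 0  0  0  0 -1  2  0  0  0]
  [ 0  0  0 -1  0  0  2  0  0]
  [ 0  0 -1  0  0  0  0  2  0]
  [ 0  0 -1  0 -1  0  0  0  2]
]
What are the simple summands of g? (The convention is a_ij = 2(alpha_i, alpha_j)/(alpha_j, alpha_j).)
A_5 + C_4

The diagram associated to this matrix has two connected components: the simple roots {alpha_3, alpha_5, alpha_6, alpha_8, alpha_9} form a chain of 5 nodes with single edges (A_5), and {alpha_1, alpha_2, alpha_4, alpha_7} form a chain of 4 nodes with a double edge at one end; the terminal node there is the unique long simple root (C_4). A semisimple Lie algebra decomposes uniquely as the direct sum of simple ideals, one per connected component of its Dynkin diagram, so g ≅ A_5 ⊕ C_4 (dimension 35 + 36 = 71).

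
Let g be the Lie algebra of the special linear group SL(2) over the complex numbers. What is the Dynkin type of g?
type A_1

This is sl(2), which has dimension 2^2 - 1 = 3 and rank 2 - 1 = 1 (a Cartan subalgebra is the diagonal traceless matrices). In the classification of classical Lie algebras, the special linear algebra sl(n+1) has type A_n; here n = 1, so the Dynkin diagram is a chain of 1 nodes with single edges (A_1). Hence the type is A_1.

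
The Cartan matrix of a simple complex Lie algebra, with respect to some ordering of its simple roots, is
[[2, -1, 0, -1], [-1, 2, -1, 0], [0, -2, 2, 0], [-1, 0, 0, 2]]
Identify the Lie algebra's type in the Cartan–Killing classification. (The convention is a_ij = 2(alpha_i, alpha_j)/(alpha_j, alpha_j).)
C4

The matrix has rank 4 with 2's on the diagonal. Reading the off-diagonal entries as Dynkin edges (a single edge where a_ij = a_ji = -1; a double or triple edge where a_ij * a_ji = 2 or 3), the diagram is a chain of 4 nodes with a double edge at one end; the terminal node there is the unique long simple root (C_4). One simple-root ordering that puts it in standard form is (alpha_4, alpha_1, alpha_2, alpha_3). So the algebra is type C_4, i.e. sp(8).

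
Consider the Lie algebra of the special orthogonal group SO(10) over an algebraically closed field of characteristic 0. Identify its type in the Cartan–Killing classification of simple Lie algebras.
D5

This is so(10) with 10 even, which has dimension 10(10-1)/2 = 45 and rank 10/2 = 5. In the classification of classical Lie algebras, the orthogonal algebra so(2n) in an even number of variables has type D_n; here n = 5, so the Dynkin diagram is a chain of 3 nodes with a fork of two nodes at one end (D_5). Hence the type is D_5.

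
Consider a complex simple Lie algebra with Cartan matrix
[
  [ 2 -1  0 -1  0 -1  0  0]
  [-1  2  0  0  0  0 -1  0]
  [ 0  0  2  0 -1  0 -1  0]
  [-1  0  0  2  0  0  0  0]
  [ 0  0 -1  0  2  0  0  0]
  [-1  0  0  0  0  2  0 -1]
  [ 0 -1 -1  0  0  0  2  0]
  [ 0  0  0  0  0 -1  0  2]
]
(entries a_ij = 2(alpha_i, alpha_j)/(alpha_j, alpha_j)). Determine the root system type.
The matrix has rank 8 with 2's on the diagonal. Reading the off-diagonal entries as Dynkin edges (a single edge where a_ij = a_ji = -1; a double or triple edge where a_ij * a_ji = 2 or 3), the diagram is a chain of 7 nodes with one extra node attached to the third node from one end (E_8). One simple-root ordering that puts it in standard form is (alpha_8, alpha_4, alpha_6, alpha_1, alpha_2, alpha_7, alpha_3, alpha_5). So the algebra is type E_8.

E_8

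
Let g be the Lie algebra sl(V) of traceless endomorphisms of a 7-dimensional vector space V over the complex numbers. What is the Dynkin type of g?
This is sl(7), which has dimension 7^2 - 1 = 48 and rank 7 - 1 = 6 (a Cartan subalgebra is the diagonal traceless matrices). In the classification of classical Lie algebras, the special linear algebra sl(n+1) has type A_n; here n = 6, so the Dynkin diagram is a chain of 6 nodes with single edges (A_6). Hence the type is A_6.

type A_6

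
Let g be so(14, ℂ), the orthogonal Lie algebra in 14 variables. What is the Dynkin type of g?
This is so(14) with 14 even, which has dimension 14(14-1)/2 = 91 and rank 14/2 = 7. In the classification of classical Lie algebras, the orthogonal algebra so(2n) in an even number of variables has type D_n; here n = 7, so the Dynkin diagram is a chain of 5 nodes with a fork of two nodes at one end (D_7). Hence the type is D_7.

type D_7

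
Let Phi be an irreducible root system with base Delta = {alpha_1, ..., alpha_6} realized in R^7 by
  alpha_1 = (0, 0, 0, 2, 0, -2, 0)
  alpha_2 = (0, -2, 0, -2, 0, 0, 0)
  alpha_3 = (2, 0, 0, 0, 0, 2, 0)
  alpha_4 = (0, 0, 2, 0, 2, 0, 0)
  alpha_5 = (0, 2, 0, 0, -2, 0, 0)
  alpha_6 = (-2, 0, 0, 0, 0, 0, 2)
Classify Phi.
A_6

Compute the Cartan integers a_ij = 2(alpha_i, alpha_j)/(alpha_j, alpha_j); the resulting 6x6 Cartan matrix is
[[2, -1, -1, 0, 0, 0], [-1, 2, 0, 0, -1, 0], [-1, 0, 2, 0, 0, -1], [0, 0, 0, 2, -1, 0], [0, -1, 0, -1, 2, 0], [0, 0, -1, 0, 0, 2]].
All simple roots have the same length, so the diagram is simply laced. The associated Dynkin diagram is a chain of 6 nodes with single edges (A_6), so the type is A_6 (the algebra sl(7)).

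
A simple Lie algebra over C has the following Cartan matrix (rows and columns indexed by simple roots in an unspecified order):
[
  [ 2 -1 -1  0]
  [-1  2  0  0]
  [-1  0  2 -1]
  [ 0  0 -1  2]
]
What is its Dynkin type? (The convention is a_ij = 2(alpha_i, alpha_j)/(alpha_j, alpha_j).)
type A_4

The matrix has rank 4 with 2's on the diagonal. Reading the off-diagonal entries as Dynkin edges (a single edge where a_ij = a_ji = -1; a double or triple edge where a_ij * a_ji = 2 or 3), the diagram is a chain of 4 nodes with single edges (A_4). One simple-root ordering that puts it in standard form is (alpha_2, alpha_1, alpha_3, alpha_4). So the algebra is type A_4, i.e. sl(5).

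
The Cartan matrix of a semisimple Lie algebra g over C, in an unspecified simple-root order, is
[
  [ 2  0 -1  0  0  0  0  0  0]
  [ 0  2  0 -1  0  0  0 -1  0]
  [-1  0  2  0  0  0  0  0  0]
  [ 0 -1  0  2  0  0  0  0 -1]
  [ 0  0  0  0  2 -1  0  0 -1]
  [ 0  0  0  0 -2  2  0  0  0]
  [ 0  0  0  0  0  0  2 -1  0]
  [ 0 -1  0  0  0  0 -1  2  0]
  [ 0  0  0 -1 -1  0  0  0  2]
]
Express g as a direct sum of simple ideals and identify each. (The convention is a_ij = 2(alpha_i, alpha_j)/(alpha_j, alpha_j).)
The diagram associated to this matrix has two connected components: the simple roots {alpha_1, alpha_3} form a chain of 2 nodes with single edges (A_2), and {alpha_2, alpha_4, alpha_5, alpha_6, alpha_7, alpha_8, alpha_9} form a chain of 7 nodes with a double edge at one end; the terminal node there is the unique long simple root (C_7). A semisimple Lie algebra decomposes uniquely as the direct sum of simple ideals, one per connected component of its Dynkin diagram, so g ≅ A_2 ⊕ C_7 (dimension 8 + 105 = 113).

type A_2 + type C_7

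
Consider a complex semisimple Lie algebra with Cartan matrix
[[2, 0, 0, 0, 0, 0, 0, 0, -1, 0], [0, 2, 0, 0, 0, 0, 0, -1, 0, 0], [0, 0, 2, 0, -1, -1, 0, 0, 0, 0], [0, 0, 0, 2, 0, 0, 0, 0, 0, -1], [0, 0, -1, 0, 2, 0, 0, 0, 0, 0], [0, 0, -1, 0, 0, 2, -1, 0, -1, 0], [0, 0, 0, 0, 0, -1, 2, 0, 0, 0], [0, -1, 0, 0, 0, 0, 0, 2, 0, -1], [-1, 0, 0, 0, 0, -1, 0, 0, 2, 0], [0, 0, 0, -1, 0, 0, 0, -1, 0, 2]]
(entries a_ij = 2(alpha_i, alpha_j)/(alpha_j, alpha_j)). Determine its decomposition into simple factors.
A4 ⊕ E6

The diagram associated to this matrix has two connected components: the simple roots {alpha_2, alpha_4, alpha_8, alpha_10} form a chain of 4 nodes with single edges (A_4), and {alpha_1, alpha_3, alpha_5, alpha_6, alpha_7, alpha_9} form a chain of 5 nodes with one extra node attached to the third node from one end (E_6). A semisimple Lie algebra decomposes uniquely as the direct sum of simple ideals, one per connected component of its Dynkin diagram, so g ≅ A_4 ⊕ E_6 (dimension 24 + 78 = 102).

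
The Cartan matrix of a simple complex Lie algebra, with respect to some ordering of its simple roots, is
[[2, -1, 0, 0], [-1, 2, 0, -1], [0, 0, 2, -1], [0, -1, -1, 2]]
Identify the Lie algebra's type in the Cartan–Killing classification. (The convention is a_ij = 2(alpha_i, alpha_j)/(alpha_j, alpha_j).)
The matrix has rank 4 with 2's on the diagonal. Reading the off-diagonal entries as Dynkin edges (a single edge where a_ij = a_ji = -1; a double or triple edge where a_ij * a_ji = 2 or 3), the diagram is a chain of 4 nodes with single edges (A_4). One simple-root ordering that puts it in standard form is (alpha_1, alpha_2, alpha_4, alpha_3). So the algebra is type A_4, i.e. sl(5).

A4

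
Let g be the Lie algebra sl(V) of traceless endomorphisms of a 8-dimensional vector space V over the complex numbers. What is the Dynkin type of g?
This is sl(8), which has dimension 8^2 - 1 = 63 and rank 8 - 1 = 7 (a Cartan subalgebra is the diagonal traceless matrices). In the classification of classical Lie algebras, the special linear algebra sl(n+1) has type A_n; here n = 7, so the Dynkin diagram is a chain of 7 nodes with single edges (A_7). Hence the type is A_7.

type A_7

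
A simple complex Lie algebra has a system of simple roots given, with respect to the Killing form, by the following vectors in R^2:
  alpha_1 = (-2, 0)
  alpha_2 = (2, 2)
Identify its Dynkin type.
type B_2

Compute the Cartan integers a_ij = 2(alpha_i, alpha_j)/(alpha_j, alpha_j); the resulting 2x2 Cartan matrix is
[[2, -1], [-2, 2]].
The roots have two lengths (squared-length ratio 2:1); the short ones are alpha_{1}. The associated Dynkin diagram is a chain of 2 nodes with a double edge at one end; the terminal node there is the unique short simple root (B_2), so the type is B_2 (the algebra so(5)).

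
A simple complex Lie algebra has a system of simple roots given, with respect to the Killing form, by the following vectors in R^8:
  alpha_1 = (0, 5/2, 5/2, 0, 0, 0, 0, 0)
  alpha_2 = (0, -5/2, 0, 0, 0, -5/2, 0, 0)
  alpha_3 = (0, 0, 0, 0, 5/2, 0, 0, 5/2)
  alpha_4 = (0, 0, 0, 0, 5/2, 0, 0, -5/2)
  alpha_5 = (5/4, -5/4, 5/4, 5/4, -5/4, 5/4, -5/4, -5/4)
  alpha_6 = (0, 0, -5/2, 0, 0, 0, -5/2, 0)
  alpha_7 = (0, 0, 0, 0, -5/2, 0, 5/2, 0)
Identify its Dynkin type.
E7

Compute the Cartan integers a_ij = 2(alpha_i, alpha_j)/(alpha_j, alpha_j); the resulting 7x7 Cartan matrix is
[[2, -1, 0, 0, 0, -1, 0], [-1, 2, 0, 0, 0, 0, 0], [0, 0, 2, 0, -1, 0, -1], [0, 0, 0, 2, 0, 0, -1], [0, 0, -1, 0, 2, 0, 0], [-1, 0, 0, 0, 0, 2, -1], [0, 0, -1, -1, 0, -1, 2]].
All simple roots have the same length, so the diagram is simply laced. The associated Dynkin diagram is a chain of 6 nodes with one extra node attached to the third node from one end (E_7), so the type is E_7.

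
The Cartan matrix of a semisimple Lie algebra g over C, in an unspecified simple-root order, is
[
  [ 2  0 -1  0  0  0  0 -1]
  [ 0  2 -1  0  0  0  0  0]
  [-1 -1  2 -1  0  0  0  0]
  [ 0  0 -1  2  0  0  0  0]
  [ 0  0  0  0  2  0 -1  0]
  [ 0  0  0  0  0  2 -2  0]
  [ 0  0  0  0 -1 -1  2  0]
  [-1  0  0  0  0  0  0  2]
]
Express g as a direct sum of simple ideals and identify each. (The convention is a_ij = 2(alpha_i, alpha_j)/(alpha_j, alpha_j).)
type C_3 + type D_5

The diagram associated to this matrix has two connected components: the simple roots {alpha_5, alpha_6, alpha_7} form a chain of 3 nodes with a double edge at one end; the terminal node there is the unique long simple root (C_3), and {alpha_1, alpha_2, alpha_3, alpha_4, alpha_8} form a chain of 3 nodes with a fork of two nodes at one end (D_5). A semisimple Lie algebra decomposes uniquely as the direct sum of simple ideals, one per connected component of its Dynkin diagram, so g ≅ C_3 ⊕ D_5 (dimension 21 + 45 = 66).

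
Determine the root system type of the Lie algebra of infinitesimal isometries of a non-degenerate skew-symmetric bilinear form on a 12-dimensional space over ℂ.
C_6

This is sp(12), which has dimension 12(12+1)/2 = 78 and rank 12/2 = 6. In the classification of classical Lie algebras, the symplectic algebra sp(2n) has type C_n; here n = 6, so the Dynkin diagram is a chain of 6 nodes with a double edge at one end; the terminal node there is the unique long simple root (C_6). Hence the type is C_6.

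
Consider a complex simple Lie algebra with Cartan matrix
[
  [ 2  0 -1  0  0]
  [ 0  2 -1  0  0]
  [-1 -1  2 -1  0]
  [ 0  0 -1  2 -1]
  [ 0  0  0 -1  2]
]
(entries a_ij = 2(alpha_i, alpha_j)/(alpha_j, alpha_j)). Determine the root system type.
D5

The matrix has rank 5 with 2's on the diagonal. Reading the off-diagonal entries as Dynkin edges (a single edge where a_ij = a_ji = -1; a double or triple edge where a_ij * a_ji = 2 or 3), the diagram is a chain of 3 nodes with a fork of two nodes at one end (D_5). One simple-root ordering that puts it in standard form is (alpha_5, alpha_4, alpha_3, alpha_2, alpha_1). So the algebra is type D_5, i.e. so(10).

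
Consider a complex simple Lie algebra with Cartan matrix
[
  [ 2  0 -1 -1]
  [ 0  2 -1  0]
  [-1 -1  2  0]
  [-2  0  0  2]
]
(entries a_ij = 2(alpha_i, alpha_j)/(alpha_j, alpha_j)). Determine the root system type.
The matrix has rank 4 with 2's on the diagonal. Reading the off-diagonal entries as Dynkin edges (a single edge where a_ij = a_ji = -1; a double or triple edge where a_ij * a_ji = 2 or 3), the diagram is a chain of 4 nodes with a double edge at one end; the terminal node there is the unique long simple root (C_4). One simple-root ordering that puts it in standard form is (alpha_2, alpha_3, alpha_1, alpha_4). So the algebra is type C_4, i.e. sp(8).

type C_4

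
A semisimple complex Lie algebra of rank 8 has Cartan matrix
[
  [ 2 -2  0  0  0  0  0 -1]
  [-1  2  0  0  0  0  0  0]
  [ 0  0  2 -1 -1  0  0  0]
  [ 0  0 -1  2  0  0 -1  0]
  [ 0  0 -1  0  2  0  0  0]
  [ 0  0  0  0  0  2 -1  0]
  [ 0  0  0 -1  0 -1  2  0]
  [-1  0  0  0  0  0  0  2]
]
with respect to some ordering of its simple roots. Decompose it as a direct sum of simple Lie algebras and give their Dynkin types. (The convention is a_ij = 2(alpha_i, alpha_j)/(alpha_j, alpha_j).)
A_5 + B_3

The diagram associated to this matrix has two connected components: the simple roots {alpha_3, alpha_4, alpha_5, alpha_6, alpha_7} form a chain of 5 nodes with single edges (A_5), and {alpha_1, alpha_2, alpha_8} form a chain of 3 nodes with a double edge at one end; the terminal node there is the unique short simple root (B_3). A semisimple Lie algebra decomposes uniquely as the direct sum of simple ideals, one per connected component of its Dynkin diagram, so g ≅ A_5 ⊕ B_3 (dimension 35 + 21 = 56).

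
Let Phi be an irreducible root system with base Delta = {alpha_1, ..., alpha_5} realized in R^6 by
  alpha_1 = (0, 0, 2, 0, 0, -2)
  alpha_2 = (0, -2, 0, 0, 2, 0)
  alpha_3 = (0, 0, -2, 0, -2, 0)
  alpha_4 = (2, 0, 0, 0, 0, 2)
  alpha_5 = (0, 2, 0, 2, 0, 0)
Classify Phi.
type A_5

Compute the Cartan integers a_ij = 2(alpha_i, alpha_j)/(alpha_j, alpha_j); the resulting 5x5 Cartan matrix is
[[2, 0, -1, -1, 0], [0, 2, -1, 0, -1], [-1, -1, 2, 0, 0], [-1, 0, 0, 2, 0], [0, -1, 0, 0, 2]].
All simple roots have the same length, so the diagram is simply laced. The associated Dynkin diagram is a chain of 5 nodes with single edges (A_5), so the type is A_5 (the algebra sl(6)).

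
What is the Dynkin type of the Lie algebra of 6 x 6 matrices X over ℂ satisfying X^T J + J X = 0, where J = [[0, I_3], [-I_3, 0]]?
type C_3

This is sp(6), which has dimension 6(6+1)/2 = 21 and rank 6/2 = 3. In the classification of classical Lie algebras, the symplectic algebra sp(2n) has type C_n; here n = 3, so the Dynkin diagram is a chain of 3 nodes with a double edge at one end; the terminal node there is the unique long simple root (C_3). Hence the type is C_3.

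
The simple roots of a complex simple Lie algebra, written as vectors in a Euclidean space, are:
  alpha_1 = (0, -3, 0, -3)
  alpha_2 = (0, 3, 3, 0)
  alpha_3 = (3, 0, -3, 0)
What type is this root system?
A3

Compute the Cartan integers a_ij = 2(alpha_i, alpha_j)/(alpha_j, alpha_j); the resulting 3x3 Cartan matrix is
[[2, -1, 0], [-1, 2, -1], [0, -1, 2]].
All simple roots have the same length, so the diagram is simply laced. The associated Dynkin diagram is a chain of 3 nodes with single edges (A_3), so the type is A_3 (the algebra sl(4)).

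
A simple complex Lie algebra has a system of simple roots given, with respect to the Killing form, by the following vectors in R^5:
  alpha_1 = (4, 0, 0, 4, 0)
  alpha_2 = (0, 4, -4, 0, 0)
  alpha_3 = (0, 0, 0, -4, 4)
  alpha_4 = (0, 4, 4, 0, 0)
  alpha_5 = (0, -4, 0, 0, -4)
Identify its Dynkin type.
Compute the Cartan integers a_ij = 2(alpha_i, alpha_j)/(alpha_j, alpha_j); the resulting 5x5 Cartan matrix is
[[2, 0, -1, 0, 0], [0, 2, 0, 0, -1], [-1, 0, 2, 0, -1], [0, 0, 0, 2, -1], [0, -1, -1, -1, 2]].
All simple roots have the same length, so the diagram is simply laced. The associated Dynkin diagram is a chain of 3 nodes with a fork of two nodes at one end (D_5), so the type is D_5 (the algebra so(10)).

D_5 (so(10))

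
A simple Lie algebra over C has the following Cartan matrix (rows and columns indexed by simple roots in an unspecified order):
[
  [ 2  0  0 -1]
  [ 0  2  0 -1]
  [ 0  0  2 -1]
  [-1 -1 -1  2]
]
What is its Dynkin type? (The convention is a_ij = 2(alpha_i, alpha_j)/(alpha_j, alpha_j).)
D_4 (so(8))

The matrix has rank 4 with 2's on the diagonal. Reading the off-diagonal entries as Dynkin edges (a single edge where a_ij = a_ji = -1; a double or triple edge where a_ij * a_ji = 2 or 3), the diagram is a chain of 2 nodes with a fork of two nodes at one end (D_4). One simple-root ordering that puts it in standard form is (alpha_1, alpha_4, alpha_2, alpha_3). So the algebra is type D_4, i.e. so(8).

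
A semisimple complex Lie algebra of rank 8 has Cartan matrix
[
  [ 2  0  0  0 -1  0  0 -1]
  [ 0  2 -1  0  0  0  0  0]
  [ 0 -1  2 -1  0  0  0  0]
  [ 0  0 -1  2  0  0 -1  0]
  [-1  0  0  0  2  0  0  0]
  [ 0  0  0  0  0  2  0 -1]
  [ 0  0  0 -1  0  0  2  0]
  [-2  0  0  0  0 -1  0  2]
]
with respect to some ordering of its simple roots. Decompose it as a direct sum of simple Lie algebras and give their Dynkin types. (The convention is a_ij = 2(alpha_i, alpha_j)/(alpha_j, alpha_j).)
A_4 + F_4

The diagram associated to this matrix has two connected components: the simple roots {alpha_2, alpha_3, alpha_4, alpha_7} form a chain of 4 nodes with single edges (A_4), and {alpha_1, alpha_5, alpha_6, alpha_8} form a chain of 4 nodes with a double edge between the middle two (F_4). A semisimple Lie algebra decomposes uniquely as the direct sum of simple ideals, one per connected component of its Dynkin diagram, so g ≅ A_4 ⊕ F_4 (dimension 24 + 52 = 76).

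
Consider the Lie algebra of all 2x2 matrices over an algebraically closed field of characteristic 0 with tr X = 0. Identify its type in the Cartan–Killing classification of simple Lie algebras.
This is sl(2), which has dimension 2^2 - 1 = 3 and rank 2 - 1 = 1 (a Cartan subalgebra is the diagonal traceless matrices). In the classification of classical Lie algebras, the special linear algebra sl(n+1) has type A_n; here n = 1, so the Dynkin diagram is a chain of 1 nodes with single edges (A_1). Hence the type is A_1.

type A_1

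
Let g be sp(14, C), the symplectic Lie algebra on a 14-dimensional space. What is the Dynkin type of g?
C_7 (sp(14))

This is sp(14), which has dimension 14(14+1)/2 = 105 and rank 14/2 = 7. In the classification of classical Lie algebras, the symplectic algebra sp(2n) has type C_n; here n = 7, so the Dynkin diagram is a chain of 7 nodes with a double edge at one end; the terminal node there is the unique long simple root (C_7). Hence the type is C_7.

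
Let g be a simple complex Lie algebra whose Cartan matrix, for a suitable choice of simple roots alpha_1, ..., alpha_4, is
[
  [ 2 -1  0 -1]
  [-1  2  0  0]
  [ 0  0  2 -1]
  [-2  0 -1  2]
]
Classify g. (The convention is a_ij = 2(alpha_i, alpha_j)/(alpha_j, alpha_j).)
The matrix has rank 4 with 2's on the diagonal. Reading the off-diagonal entries as Dynkin edges (a single edge where a_ij = a_ji = -1; a double or triple edge where a_ij * a_ji = 2 or 3), the diagram is a chain of 4 nodes with a double edge between the middle two (F_4). One simple-root ordering that puts it in standard form is (alpha_3, alpha_4, alpha_1, alpha_2). So the algebra is type F_4.

F_4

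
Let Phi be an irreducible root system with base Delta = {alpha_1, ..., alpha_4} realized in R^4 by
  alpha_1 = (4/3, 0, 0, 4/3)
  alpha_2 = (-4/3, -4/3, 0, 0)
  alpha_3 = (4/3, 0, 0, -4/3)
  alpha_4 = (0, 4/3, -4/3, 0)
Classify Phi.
D_4

Compute the Cartan integers a_ij = 2(alpha_i, alpha_j)/(alpha_j, alpha_j); the resulting 4x4 Cartan matrix is
[[2, -1, 0, 0], [-1, 2, -1, -1], [0, -1, 2, 0], [0, -1, 0, 2]].
All simple roots have the same length, so the diagram is simply laced. The associated Dynkin diagram is a chain of 2 nodes with a fork of two nodes at one end (D_4), so the type is D_4 (the algebra so(8)).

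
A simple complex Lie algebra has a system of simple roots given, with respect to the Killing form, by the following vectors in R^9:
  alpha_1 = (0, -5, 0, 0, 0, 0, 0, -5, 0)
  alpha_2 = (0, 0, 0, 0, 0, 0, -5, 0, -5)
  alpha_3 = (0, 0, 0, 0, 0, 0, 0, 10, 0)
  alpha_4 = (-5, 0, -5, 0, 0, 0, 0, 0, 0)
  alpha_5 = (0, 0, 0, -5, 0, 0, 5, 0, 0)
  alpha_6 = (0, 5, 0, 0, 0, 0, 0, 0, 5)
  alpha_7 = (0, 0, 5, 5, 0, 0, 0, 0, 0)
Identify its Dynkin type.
Compute the Cartan integers a_ij = 2(alpha_i, alpha_j)/(alpha_j, alpha_j); the resulting 7x7 Cartan matrix is
[[2, 0, -1, 0, 0, -1, 0], [0, 2, 0, 0, -1, -1, 0], [-2, 0, 2, 0, 0, 0, 0], [0, 0, 0, 2, 0, 0, -1], [0, -1, 0, 0, 2, 0, -1], [-1, -1, 0, 0, 0, 2, 0], [0, 0, 0, -1, -1, 0, 2]].
The roots have two lengths (squared-length ratio 2:1); the short ones are alpha_{1,2,4,5,6,7}. The associated Dynkin diagram is a chain of 7 nodes with a double edge at one end; the terminal node there is the unique long simple root (C_7), so the type is C_7 (the algebra sp(14)).

C7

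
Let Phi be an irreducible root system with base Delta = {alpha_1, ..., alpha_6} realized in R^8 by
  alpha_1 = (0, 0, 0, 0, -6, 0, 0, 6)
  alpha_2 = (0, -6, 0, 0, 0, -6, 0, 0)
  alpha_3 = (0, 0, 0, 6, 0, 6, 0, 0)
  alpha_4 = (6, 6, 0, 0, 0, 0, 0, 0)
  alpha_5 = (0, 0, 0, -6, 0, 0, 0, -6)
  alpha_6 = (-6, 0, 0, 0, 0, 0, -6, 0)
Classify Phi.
type A_6

Compute the Cartan integers a_ij = 2(alpha_i, alpha_j)/(alpha_j, alpha_j); the resulting 6x6 Cartan matrix is
[[2, 0, 0, 0, -1, 0], [0, 2, -1, -1, 0, 0], [0, -1, 2, 0, -1, 0], [0, -1, 0, 2, 0, -1], [-1, 0, -1, 0, 2, 0], [0, 0, 0, -1, 0, 2]].
All simple roots have the same length, so the diagram is simply laced. The associated Dynkin diagram is a chain of 6 nodes with single edges (A_6), so the type is A_6 (the algebra sl(7)).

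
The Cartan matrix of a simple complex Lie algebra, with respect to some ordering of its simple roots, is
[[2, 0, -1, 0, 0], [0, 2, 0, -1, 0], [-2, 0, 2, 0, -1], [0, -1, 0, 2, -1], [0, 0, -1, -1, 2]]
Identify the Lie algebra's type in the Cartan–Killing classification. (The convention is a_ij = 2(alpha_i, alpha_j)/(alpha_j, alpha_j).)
B5

The matrix has rank 5 with 2's on the diagonal. Reading the off-diagonal entries as Dynkin edges (a single edge where a_ij = a_ji = -1; a double or triple edge where a_ij * a_ji = 2 or 3), the diagram is a chain of 5 nodes with a double edge at one end; the terminal node there is the unique short simple root (B_5). One simple-root ordering that puts it in standard form is (alpha_2, alpha_4, alpha_5, alpha_3, alpha_1). So the algebra is type B_5, i.e. so(11).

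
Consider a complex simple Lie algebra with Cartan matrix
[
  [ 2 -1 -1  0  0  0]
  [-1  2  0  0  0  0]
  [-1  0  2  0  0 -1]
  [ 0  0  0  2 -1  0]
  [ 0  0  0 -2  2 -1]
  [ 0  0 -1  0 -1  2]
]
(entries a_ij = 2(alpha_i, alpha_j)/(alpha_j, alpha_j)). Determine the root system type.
type B_6

The matrix has rank 6 with 2's on the diagonal. Reading the off-diagonal entries as Dynkin edges (a single edge where a_ij = a_ji = -1; a double or triple edge where a_ij * a_ji = 2 or 3), the diagram is a chain of 6 nodes with a double edge at one end; the terminal node there is the unique short simple root (B_6). One simple-root ordering that puts it in standard form is (alpha_2, alpha_1, alpha_3, alpha_6, alpha_5, alpha_4). So the algebra is type B_6, i.e. so(13).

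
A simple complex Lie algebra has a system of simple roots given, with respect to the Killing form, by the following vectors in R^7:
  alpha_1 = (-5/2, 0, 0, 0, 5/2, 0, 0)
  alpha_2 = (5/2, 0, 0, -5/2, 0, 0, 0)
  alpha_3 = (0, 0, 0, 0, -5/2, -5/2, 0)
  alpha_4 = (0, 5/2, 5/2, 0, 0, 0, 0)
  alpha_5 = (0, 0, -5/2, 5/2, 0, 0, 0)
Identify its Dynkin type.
Compute the Cartan integers a_ij = 2(alpha_i, alpha_j)/(alpha_j, alpha_j); the resulting 5x5 Cartan matrix is
[[2, -1, -1, 0, 0], [-1, 2, 0, 0, -1], [-1, 0, 2, 0, 0], [0, 0, 0, 2, -1], [0, -1, 0, -1, 2]].
All simple roots have the same length, so the diagram is simply laced. The associated Dynkin diagram is a chain of 5 nodes with single edges (A_5), so the type is A_5 (the algebra sl(6)).

type A_5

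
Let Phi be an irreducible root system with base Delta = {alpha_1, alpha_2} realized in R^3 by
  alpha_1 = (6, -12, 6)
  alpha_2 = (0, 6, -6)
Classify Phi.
Compute the Cartan integers a_ij = 2(alpha_i, alpha_j)/(alpha_j, alpha_j); the resulting 2x2 Cartan matrix is
[[2, -3], [-1, 2]].
The roots have two lengths (squared-length ratio 3:1); the short ones are alpha_{2}. The associated Dynkin diagram is two nodes joined by a triple edge (G_2), so the type is G_2.

G_2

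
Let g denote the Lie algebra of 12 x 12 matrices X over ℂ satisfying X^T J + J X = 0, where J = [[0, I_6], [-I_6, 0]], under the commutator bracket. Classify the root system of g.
C6

This is sp(12), which has dimension 12(12+1)/2 = 78 and rank 12/2 = 6. In the classification of classical Lie algebras, the symplectic algebra sp(2n) has type C_n; here n = 6, so the Dynkin diagram is a chain of 6 nodes with a double edge at one end; the terminal node there is the unique long simple root (C_6). Hence the type is C_6.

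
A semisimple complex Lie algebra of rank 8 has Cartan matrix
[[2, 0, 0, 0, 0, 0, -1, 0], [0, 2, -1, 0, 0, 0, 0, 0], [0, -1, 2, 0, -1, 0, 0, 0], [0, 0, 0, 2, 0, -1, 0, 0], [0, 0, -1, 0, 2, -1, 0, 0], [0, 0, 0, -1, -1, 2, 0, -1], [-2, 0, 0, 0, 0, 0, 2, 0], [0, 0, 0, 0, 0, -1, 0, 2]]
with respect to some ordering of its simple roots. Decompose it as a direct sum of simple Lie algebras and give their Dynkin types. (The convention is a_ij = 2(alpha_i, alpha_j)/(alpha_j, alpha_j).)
B_2 + D_6

The diagram associated to this matrix has two connected components: the simple roots {alpha_1, alpha_7} form a chain of 2 nodes with a double edge at one end; the terminal node there is the unique short simple root (B_2), and {alpha_2, alpha_3, alpha_4, alpha_5, alpha_6, alpha_8} form a chain of 4 nodes with a fork of two nodes at one end (D_6). A semisimple Lie algebra decomposes uniquely as the direct sum of simple ideals, one per connected component of its Dynkin diagram, so g ≅ B_2 ⊕ D_6 (dimension 10 + 66 = 76).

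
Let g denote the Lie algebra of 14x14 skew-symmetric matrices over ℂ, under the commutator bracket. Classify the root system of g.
D_7

This is so(14) with 14 even, which has dimension 14(14-1)/2 = 91 and rank 14/2 = 7. In the classification of classical Lie algebras, the orthogonal algebra so(2n) in an even number of variables has type D_n; here n = 7, so the Dynkin diagram is a chain of 5 nodes with a fork of two nodes at one end (D_7). Hence the type is D_7.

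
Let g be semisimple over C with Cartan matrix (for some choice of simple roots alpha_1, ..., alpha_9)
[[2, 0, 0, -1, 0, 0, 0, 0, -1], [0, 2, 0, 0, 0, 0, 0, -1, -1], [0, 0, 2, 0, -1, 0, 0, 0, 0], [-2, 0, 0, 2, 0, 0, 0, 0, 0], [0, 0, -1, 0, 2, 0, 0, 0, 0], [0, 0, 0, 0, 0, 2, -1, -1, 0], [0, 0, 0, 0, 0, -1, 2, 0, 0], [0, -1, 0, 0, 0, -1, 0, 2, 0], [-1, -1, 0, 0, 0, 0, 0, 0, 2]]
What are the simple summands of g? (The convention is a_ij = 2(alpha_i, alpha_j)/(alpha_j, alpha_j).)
The diagram associated to this matrix has two connected components: the simple roots {alpha_3, alpha_5} form a chain of 2 nodes with single edges (A_2), and {alpha_1, alpha_2, alpha_4, alpha_6, alpha_7, alpha_8, alpha_9} form a chain of 7 nodes with a double edge at one end; the terminal node there is the unique long simple root (C_7). A semisimple Lie algebra decomposes uniquely as the direct sum of simple ideals, one per connected component of its Dynkin diagram, so g ≅ A_2 ⊕ C_7 (dimension 8 + 105 = 113).

A2 + C7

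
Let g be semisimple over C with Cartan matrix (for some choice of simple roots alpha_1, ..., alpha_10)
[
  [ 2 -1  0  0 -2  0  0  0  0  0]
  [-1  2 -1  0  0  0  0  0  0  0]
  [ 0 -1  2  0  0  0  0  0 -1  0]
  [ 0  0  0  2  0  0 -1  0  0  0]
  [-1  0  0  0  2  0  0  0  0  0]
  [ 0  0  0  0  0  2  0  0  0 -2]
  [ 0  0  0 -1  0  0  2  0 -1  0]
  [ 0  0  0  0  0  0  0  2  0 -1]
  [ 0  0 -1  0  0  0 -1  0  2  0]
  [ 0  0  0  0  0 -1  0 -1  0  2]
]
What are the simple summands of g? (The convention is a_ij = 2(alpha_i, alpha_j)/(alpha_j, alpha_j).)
B_7 + C_3

The diagram associated to this matrix has two connected components: the simple roots {alpha_1, alpha_2, alpha_3, alpha_4, alpha_5, alpha_7, alpha_9} form a chain of 7 nodes with a double edge at one end; the terminal node there is the unique short simple root (B_7), and {alpha_6, alpha_8, alpha_10} form a chain of 3 nodes with a double edge at one end; the terminal node there is the unique long simple root (C_3). A semisimple Lie algebra decomposes uniquely as the direct sum of simple ideals, one per connected component of its Dynkin diagram, so g ≅ B_7 ⊕ C_3 (dimension 105 + 21 = 126).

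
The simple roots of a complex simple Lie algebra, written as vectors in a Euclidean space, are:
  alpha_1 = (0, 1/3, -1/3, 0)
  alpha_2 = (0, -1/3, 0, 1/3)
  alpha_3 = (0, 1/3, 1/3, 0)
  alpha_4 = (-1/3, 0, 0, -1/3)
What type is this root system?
Compute the Cartan integers a_ij = 2(alpha_i, alpha_j)/(alpha_j, alpha_j); the resulting 4x4 Cartan matrix is
[[2, -1, 0, 0], [-1, 2, -1, -1], [0, -1, 2, 0], [0, -1, 0, 2]].
All simple roots have the same length, so the diagram is simply laced. The associated Dynkin diagram is a chain of 2 nodes with a fork of two nodes at one end (D_4), so the type is D_4 (the algebra so(8)).

D4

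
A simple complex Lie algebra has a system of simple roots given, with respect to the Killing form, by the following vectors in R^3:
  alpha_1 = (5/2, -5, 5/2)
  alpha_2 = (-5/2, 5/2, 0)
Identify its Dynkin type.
G_2

Compute the Cartan integers a_ij = 2(alpha_i, alpha_j)/(alpha_j, alpha_j); the resulting 2x2 Cartan matrix is
[[2, -3], [-1, 2]].
The roots have two lengths (squared-length ratio 3:1); the short ones are alpha_{2}. The associated Dynkin diagram is two nodes joined by a triple edge (G_2), so the type is G_2.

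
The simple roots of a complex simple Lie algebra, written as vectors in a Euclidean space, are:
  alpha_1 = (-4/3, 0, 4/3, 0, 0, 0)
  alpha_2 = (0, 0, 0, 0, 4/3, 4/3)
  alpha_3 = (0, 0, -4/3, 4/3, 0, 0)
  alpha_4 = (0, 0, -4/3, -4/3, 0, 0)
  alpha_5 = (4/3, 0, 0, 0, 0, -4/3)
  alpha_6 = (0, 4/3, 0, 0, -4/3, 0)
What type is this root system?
Compute the Cartan integers a_ij = 2(alpha_i, alpha_j)/(alpha_j, alpha_j); the resulting 6x6 Cartan matrix is
[[2, 0, -1, -1, -1, 0], [0, 2, 0, 0, -1, -1], [-1, 0, 2, 0, 0, 0], [-1, 0, 0, 2, 0, 0], [-1, -1, 0, 0, 2, 0], [0, -1, 0, 0, 0, 2]].
All simple roots have the same length, so the diagram is simply laced. The associated Dynkin diagram is a chain of 4 nodes with a fork of two nodes at one end (D_6), so the type is D_6 (the algebra so(12)).

D6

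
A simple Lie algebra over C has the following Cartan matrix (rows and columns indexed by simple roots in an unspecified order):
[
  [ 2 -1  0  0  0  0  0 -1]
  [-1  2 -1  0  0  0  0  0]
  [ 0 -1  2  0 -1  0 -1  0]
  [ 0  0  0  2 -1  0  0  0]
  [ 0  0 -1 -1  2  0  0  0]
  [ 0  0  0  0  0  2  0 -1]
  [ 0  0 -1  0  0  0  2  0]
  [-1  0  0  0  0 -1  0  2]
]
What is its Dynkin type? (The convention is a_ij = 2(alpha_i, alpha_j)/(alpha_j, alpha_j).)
E_8

The matrix has rank 8 with 2's on the diagonal. Reading the off-diagonal entries as Dynkin edges (a single edge where a_ij = a_ji = -1; a double or triple edge where a_ij * a_ji = 2 or 3), the diagram is a chain of 7 nodes with one extra node attached to the third node from one end (E_8). One simple-root ordering that puts it in standard form is (alpha_4, alpha_7, alpha_5, alpha_3, alpha_2, alpha_1, alpha_8, alpha_6). So the algebra is type E_8.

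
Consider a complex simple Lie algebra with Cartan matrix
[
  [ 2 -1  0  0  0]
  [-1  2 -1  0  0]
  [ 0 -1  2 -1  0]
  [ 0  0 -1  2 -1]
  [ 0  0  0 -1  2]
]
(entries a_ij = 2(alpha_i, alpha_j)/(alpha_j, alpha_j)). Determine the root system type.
type A_5

The matrix has rank 5 with 2's on the diagonal. Reading the off-diagonal entries as Dynkin edges (a single edge where a_ij = a_ji = -1; a double or triple edge where a_ij * a_ji = 2 or 3), the diagram is a chain of 5 nodes with single edges (A_5). One simple-root ordering that puts it in standard form is (alpha_5, alpha_4, alpha_3, alpha_2, alpha_1). So the algebra is type A_5, i.e. sl(6).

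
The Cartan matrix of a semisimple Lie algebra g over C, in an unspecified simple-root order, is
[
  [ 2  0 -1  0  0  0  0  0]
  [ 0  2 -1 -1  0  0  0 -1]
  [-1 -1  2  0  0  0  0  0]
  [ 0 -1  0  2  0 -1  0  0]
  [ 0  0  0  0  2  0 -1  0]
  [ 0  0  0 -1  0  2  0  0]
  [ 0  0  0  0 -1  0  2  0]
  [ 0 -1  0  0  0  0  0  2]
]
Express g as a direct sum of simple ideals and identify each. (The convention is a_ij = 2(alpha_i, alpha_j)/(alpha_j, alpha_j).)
A_2 (sl(3)) ⊕ E_6

The diagram associated to this matrix has two connected components: the simple roots {alpha_5, alpha_7} form a chain of 2 nodes with single edges (A_2), and {alpha_1, alpha_2, alpha_3, alpha_4, alpha_6, alpha_8} form a chain of 5 nodes with one extra node attached to the third node from one end (E_6). A semisimple Lie algebra decomposes uniquely as the direct sum of simple ideals, one per connected component of its Dynkin diagram, so g ≅ A_2 ⊕ E_6 (dimension 8 + 78 = 86).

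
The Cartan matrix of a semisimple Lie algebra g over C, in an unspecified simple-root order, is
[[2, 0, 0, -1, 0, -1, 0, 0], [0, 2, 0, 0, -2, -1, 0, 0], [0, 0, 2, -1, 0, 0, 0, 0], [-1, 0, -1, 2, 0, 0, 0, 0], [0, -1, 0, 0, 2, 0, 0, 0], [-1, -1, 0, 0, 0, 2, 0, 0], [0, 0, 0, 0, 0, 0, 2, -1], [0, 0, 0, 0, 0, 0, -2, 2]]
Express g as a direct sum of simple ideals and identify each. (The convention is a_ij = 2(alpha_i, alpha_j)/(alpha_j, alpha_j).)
B2 + B6

The diagram associated to this matrix has two connected components: the simple roots {alpha_7, alpha_8} form a chain of 2 nodes with a double edge at one end; the terminal node there is the unique short simple root (B_2), and {alpha_1, alpha_2, alpha_3, alpha_4, alpha_5, alpha_6} form a chain of 6 nodes with a double edge at one end; the terminal node there is the unique short simple root (B_6). A semisimple Lie algebra decomposes uniquely as the direct sum of simple ideals, one per connected component of its Dynkin diagram, so g ≅ B_2 ⊕ B_6 (dimension 10 + 78 = 88).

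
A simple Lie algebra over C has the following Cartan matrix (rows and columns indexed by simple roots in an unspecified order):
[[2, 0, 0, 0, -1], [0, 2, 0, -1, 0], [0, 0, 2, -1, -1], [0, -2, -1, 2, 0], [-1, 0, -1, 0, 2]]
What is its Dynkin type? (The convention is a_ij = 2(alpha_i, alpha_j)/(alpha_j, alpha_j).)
B_5

The matrix has rank 5 with 2's on the diagonal. Reading the off-diagonal entries as Dynkin edges (a single edge where a_ij = a_ji = -1; a double or triple edge where a_ij * a_ji = 2 or 3), the diagram is a chain of 5 nodes with a double edge at one end; the terminal node there is the unique short simple root (B_5). One simple-root ordering that puts it in standard form is (alpha_1, alpha_5, alpha_3, alpha_4, alpha_2). So the algebra is type B_5, i.e. so(11).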